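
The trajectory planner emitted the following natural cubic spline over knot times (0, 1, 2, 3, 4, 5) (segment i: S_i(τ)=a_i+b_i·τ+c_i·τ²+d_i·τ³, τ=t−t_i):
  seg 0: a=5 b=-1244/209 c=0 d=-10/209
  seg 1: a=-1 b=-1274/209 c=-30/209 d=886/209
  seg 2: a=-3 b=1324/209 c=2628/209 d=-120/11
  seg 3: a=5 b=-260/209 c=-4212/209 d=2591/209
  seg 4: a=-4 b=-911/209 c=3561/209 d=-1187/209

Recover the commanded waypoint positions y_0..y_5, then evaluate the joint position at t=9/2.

y_0=5 y_1=-1 y_2=-3 y_3=5 y_4=-4 y_5=3
S(9/2) = -4397/1672

y_0 = S_0(0) = a_0 = 5
y_1 = S_1(0) = a_1 = -1
y_2 = S_2(0) = a_2 = -3
y_3 = S_3(0) = a_3 = 5
y_4 = S_4(0) = a_4 = -4
y_5 = S_4(1) = 3
t_q=9/2 is in segment 4 (τ=1/2); S_4(τ)=-4397/1672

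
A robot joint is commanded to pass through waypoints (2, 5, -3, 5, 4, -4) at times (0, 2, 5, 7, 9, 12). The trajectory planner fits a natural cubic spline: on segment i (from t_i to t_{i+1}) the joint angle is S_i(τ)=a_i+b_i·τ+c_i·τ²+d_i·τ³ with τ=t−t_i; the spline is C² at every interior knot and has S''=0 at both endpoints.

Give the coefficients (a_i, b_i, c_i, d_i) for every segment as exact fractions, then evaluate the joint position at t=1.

Δ: Δ0=3/2, Δ1=-8/3, Δ2=4, Δ3=-1/2, Δ4=-8/3
row 1: diag=10, rhs=-25; c'=3/10, d'=-5/2
row 2: denom=10−3·3/10=91/10; d'=(40−3·-5/2)/(91/10)=475/91
row 3: denom=8−2·20/91=688/91; d'=(-27−2·475/91)/(688/91)=-3407/688
row 4: denom=10−2·91/344=1629/172; d'=(-13−2·-3407/688)/(1629/172)=-355/1086
back: M4=-355/1086
back: M3=-3407/688−91/344·-355/1086=-2642/543
back: M2=475/91−20/91·-2642/543=3415/543
back: M1=-5/2−3/10·3415/543=-794/181
M: M0=0, M1=-794/181, M2=3415/543, M3=-2642/543, M4=-355/1086, M5=0
seg 0: a=2, c=M0/2=0, d=(M1−M0)/(6·2)=-397/1086, b=Δ0−h0·(2M0+M1)/6=3217/1086
seg 1: a=5, c=M1/2=-397/181, d=(M2−M1)/(6·3)=5797/9774, b=Δ1−h1·(2M1+M2)/6=-1547/1086
seg 2: a=-3, c=M2/2=3415/1086, d=(M3−M2)/(6·2)=-673/724, b=Δ2−h2·(2M2+M3)/6=776/543
seg 3: a=5, c=M3/2=-1321/543, d=(M4−M3)/(6·2)=1643/4344, b=Δ3−h3·(2M3+M4)/6=1549/543
seg 4: a=4, c=M4/2=-355/2172, d=(M5−M4)/(6·3)=355/19548, b=Δ4−h4·(2M4+M5)/6=-847/362
t_q=1 → seg 0, τ=1; S=2+3217/1086·τ+0·τ²+-397/1086·τ³=832/181

  seg 0: a=2 b=3217/1086 c=0 d=-397/1086
  seg 1: a=5 b=-1547/1086 c=-397/181 d=5797/9774
  seg 2: a=-3 b=776/543 c=3415/1086 d=-673/724
  seg 3: a=5 b=1549/543 c=-1321/543 d=1643/4344
  seg 4: a=4 b=-847/362 c=-355/2172 d=355/19548
S(1) = 832/181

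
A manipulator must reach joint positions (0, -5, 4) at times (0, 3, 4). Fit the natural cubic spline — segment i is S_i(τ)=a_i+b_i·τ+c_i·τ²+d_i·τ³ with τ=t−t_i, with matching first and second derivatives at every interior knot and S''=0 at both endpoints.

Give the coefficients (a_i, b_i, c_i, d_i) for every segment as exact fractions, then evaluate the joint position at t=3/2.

Δ: Δ0=-5/3, Δ1=9
row 1: diag=8, rhs=64; c'=1/8, d'=8
back: M1=8
M: M0=0, M1=8, M2=0
seg 0: a=0, c=M0/2=0, d=(M1−M0)/(6·3)=4/9, b=Δ0−h0·(2M0+M1)/6=-17/3
seg 1: a=-5, c=M1/2=4, d=(M2−M1)/(6·1)=-4/3, b=Δ1−h1·(2M1+M2)/6=19/3
t_q=3/2 → seg 0, τ=3/2; S=0+-17/3·τ+0·τ²+4/9·τ³=-7

  seg 0: a=0 b=-17/3 c=0 d=4/9
  seg 1: a=-5 b=19/3 c=4 d=-4/3
S(3/2) = -7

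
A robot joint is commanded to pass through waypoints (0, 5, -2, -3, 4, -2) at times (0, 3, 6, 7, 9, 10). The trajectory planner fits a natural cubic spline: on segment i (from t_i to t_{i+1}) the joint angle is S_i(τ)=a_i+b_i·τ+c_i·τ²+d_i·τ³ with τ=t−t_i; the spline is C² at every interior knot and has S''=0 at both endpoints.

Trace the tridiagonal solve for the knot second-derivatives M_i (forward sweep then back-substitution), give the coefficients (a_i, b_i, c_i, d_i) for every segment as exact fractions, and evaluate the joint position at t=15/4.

Δ: Δ0=5/3, Δ1=-7/3, Δ2=-1, Δ3=7/2, Δ4=-6
row 1: diag=12, rhs=-24; c'=1/4, d'=-2
row 2: denom=8−3·1/4=29/4; d'=(8−3·-2)/(29/4)=56/29
row 3: denom=6−1·4/29=170/29; d'=(27−1·56/29)/(170/29)=727/170
row 4: denom=6−2·29/85=452/85; d'=(-57−2·727/170)/(452/85)=-1393/113
back: M4=-1393/113
back: M3=727/170−29/85·-1393/113=1917/226
back: M2=56/29−4/29·1917/226=86/113
back: M1=-2−1/4·86/113=-495/226
M: M0=0, M1=-495/226, M2=86/113, M3=1917/226, M4=-1393/113, M5=0
seg 0: a=0, c=M0/2=0, d=(M1−M0)/(6·3)=-55/452, b=Δ0−h0·(2M0+M1)/6=3745/1356
seg 1: a=5, c=M1/2=-495/452, d=(M2−M1)/(6·3)=667/4068, b=Δ1−h1·(2M1+M2)/6=-355/678
seg 2: a=-2, c=M2/2=43/113, d=(M3−M2)/(6·1)=1745/1356, b=Δ2−h2·(2M2+M3)/6=-3617/1356
seg 3: a=-3, c=M3/2=1917/452, d=(M4−M3)/(6·2)=-4703/2712, b=Δ3−h3·(2M3+M4)/6=1325/678
seg 4: a=4, c=M4/2=-1393/226, d=(M5−M4)/(6·1)=1393/678, b=Δ4−h4·(2M4+M5)/6=-641/339
t_q=15/4 → seg 1, τ=3/4; S=5+-355/678·τ+-495/452·τ²+667/4068·τ³=117461/28928

  seg 0: a=0 b=3745/1356 c=0 d=-55/452
  seg 1: a=5 b=-355/678 c=-495/452 d=667/4068
  seg 2: a=-2 b=-3617/1356 c=43/113 d=1745/1356
  seg 3: a=-3 b=1325/678 c=1917/452 d=-4703/2712
  seg 4: a=4 b=-641/339 c=-1393/226 d=1393/678
S(15/4) = 117461/28928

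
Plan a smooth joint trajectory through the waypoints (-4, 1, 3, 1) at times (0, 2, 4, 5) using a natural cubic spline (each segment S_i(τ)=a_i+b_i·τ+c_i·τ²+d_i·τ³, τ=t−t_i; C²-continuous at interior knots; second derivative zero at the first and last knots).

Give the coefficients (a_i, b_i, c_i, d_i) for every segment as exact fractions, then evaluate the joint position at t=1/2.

Δ: Δ0=5/2, Δ1=1, Δ2=-2
row 1: diag=8, rhs=-9; c'=1/4, d'=-9/8
row 2: denom=6−2·1/4=11/2; d'=(-18−2·-9/8)/(11/2)=-63/22
back: M2=-63/22
back: M1=-9/8−1/4·-63/22=-9/22
M: M0=0, M1=-9/22, M2=-63/22, M3=0
seg 0: a=-4, c=M0/2=0, d=(M1−M0)/(6·2)=-3/88, b=Δ0−h0·(2M0+M1)/6=29/11
seg 1: a=1, c=M1/2=-9/44, d=(M2−M1)/(6·2)=-9/44, b=Δ1−h1·(2M1+M2)/6=49/22
seg 2: a=3, c=M2/2=-63/44, d=(M3−M2)/(6·1)=21/44, b=Δ2−h2·(2M2+M3)/6=-23/22
t_q=1/2 → seg 0, τ=1/2; S=-4+29/11·τ+0·τ²+-3/88·τ³=-1891/704

  seg 0: a=-4 b=29/11 c=0 d=-3/88
  seg 1: a=1 b=49/22 c=-9/44 d=-9/44
  seg 2: a=3 b=-23/22 c=-63/44 d=21/44
S(1/2) = -1891/704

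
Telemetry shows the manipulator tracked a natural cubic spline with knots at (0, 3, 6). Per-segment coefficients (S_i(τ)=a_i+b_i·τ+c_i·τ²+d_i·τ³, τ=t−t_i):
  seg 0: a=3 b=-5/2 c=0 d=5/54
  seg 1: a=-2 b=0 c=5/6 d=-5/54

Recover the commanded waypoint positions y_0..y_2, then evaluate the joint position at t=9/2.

y_0=3 y_1=-2 y_2=3
S(9/2) = -7/16

y_0 = S_0(0) = a_0 = 3
y_1 = S_1(0) = a_1 = -2
y_2 = S_1(3) = 3
t_q=9/2 is in segment 1 (τ=3/2); S_1(τ)=-7/16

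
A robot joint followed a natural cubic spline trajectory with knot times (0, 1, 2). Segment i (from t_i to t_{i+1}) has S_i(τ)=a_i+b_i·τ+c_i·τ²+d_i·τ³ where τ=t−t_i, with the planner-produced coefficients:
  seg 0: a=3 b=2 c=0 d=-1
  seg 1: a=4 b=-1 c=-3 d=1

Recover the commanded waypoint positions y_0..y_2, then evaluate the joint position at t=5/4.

y_0 = S_0(0) = a_0 = 3
y_1 = S_1(0) = a_1 = 4
y_2 = S_1(1) = 1
t_q=5/4 is in segment 1 (τ=1/4); S_1(τ)=229/64

y_0=3 y_1=4 y_2=1
S(5/4) = 229/64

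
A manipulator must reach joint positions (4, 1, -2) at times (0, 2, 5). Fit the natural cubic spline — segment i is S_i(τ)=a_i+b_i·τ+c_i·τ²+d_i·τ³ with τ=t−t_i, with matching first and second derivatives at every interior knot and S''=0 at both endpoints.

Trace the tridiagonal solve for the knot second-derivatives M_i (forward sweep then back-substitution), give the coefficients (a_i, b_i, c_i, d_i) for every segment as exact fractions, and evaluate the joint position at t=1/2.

  seg 0: a=4 b=-8/5 c=0 d=1/40
  seg 1: a=1 b=-13/10 c=3/20 d=-1/60
S(1/2) = 205/64

Δ: Δ0=-3/2, Δ1=-1
row 1: diag=10, rhs=3; c'=3/10, d'=3/10
back: M1=3/10
M: M0=0, M1=3/10, M2=0
seg 0: a=4, c=M0/2=0, d=(M1−M0)/(6·2)=1/40, b=Δ0−h0·(2M0+M1)/6=-8/5
seg 1: a=1, c=M1/2=3/20, d=(M2−M1)/(6·3)=-1/60, b=Δ1−h1·(2M1+M2)/6=-13/10
t_q=1/2 → seg 0, τ=1/2; S=4+-8/5·τ+0·τ²+1/40·τ³=205/64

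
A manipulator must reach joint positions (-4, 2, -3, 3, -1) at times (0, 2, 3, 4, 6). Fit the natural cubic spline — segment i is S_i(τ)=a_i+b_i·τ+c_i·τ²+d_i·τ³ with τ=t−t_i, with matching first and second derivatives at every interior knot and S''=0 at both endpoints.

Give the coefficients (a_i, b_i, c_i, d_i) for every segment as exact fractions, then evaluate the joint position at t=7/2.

Δ: Δ0=3, Δ1=-5, Δ2=6, Δ3=-2
row 1: diag=6, rhs=-48; c'=1/6, d'=-8
row 2: denom=4−1·1/6=23/6; d'=(66−1·-8)/(23/6)=444/23
row 3: denom=6−1·6/23=132/23; d'=(-48−1·444/23)/(132/23)=-129/11
back: M3=-129/11
back: M2=444/23−6/23·-129/11=246/11
back: M1=-8−1/6·246/11=-129/11
M: M0=0, M1=-129/11, M2=246/11, M3=-129/11, M4=0
seg 0: a=-4, c=M0/2=0, d=(M1−M0)/(6·2)=-43/44, b=Δ0−h0·(2M0+M1)/6=76/11
seg 1: a=2, c=M1/2=-129/22, d=(M2−M1)/(6·1)=125/22, b=Δ1−h1·(2M1+M2)/6=-53/11
seg 2: a=-3, c=M2/2=123/11, d=(M3−M2)/(6·1)=-125/22, b=Δ2−h2·(2M2+M3)/6=1/2
seg 3: a=3, c=M3/2=-129/22, d=(M4−M3)/(6·2)=43/44, b=Δ3−h3·(2M3+M4)/6=64/11
t_q=7/2 → seg 2, τ=1/2; S=-3+1/2·τ+123/11·τ²+-125/22·τ³=-117/176

  seg 0: a=-4 b=76/11 c=0 d=-43/44
  seg 1: a=2 b=-53/11 c=-129/22 d=125/22
  seg 2: a=-3 b=1/2 c=123/11 d=-125/22
  seg 3: a=3 b=64/11 c=-129/22 d=43/44
S(7/2) = -117/176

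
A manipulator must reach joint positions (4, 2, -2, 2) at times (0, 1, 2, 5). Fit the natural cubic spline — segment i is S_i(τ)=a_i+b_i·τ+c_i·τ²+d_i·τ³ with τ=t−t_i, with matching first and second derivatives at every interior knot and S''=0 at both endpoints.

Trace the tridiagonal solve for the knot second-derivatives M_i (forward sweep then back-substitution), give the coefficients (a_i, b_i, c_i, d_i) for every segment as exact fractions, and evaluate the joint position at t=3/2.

Δ: Δ0=-2, Δ1=-4, Δ2=4/3
row 1: diag=4, rhs=-12; c'=1/4, d'=-3
row 2: denom=8−1·1/4=31/4; d'=(32−1·-3)/(31/4)=140/31
back: M2=140/31
back: M1=-3−1/4·140/31=-128/31
M: M0=0, M1=-128/31, M2=140/31, M3=0
seg 0: a=4, c=M0/2=0, d=(M1−M0)/(6·1)=-64/93, b=Δ0−h0·(2M0+M1)/6=-122/93
seg 1: a=2, c=M1/2=-64/31, d=(M2−M1)/(6·1)=134/93, b=Δ1−h1·(2M1+M2)/6=-314/93
seg 2: a=-2, c=M2/2=70/31, d=(M3−M2)/(6·3)=-70/279, b=Δ2−h2·(2M2+M3)/6=-296/93
t_q=3/2 → seg 1, τ=1/2; S=2+-314/93·τ+-64/31·τ²+134/93·τ³=-3/124

  seg 0: a=4 b=-122/93 c=0 d=-64/93
  seg 1: a=2 b=-314/93 c=-64/31 d=134/93
  seg 2: a=-2 b=-296/93 c=70/31 d=-70/279
S(3/2) = -3/124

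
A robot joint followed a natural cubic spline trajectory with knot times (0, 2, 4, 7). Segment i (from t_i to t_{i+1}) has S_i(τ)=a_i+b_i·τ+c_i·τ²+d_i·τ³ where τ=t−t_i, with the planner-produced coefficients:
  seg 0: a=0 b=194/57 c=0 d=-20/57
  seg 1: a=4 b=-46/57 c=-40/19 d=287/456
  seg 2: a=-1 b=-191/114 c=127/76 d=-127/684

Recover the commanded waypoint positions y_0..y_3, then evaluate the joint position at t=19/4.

y_0 = S_0(0) = a_0 = 0
y_1 = S_1(0) = a_1 = 4
y_2 = S_2(0) = a_2 = -1
y_3 = S_2(3) = 4
t_q=19/4 is in segment 2 (τ=3/4); S_2(τ)=-6785/4864

y_0=0 y_1=4 y_2=-1 y_3=4
S(19/4) = -6785/4864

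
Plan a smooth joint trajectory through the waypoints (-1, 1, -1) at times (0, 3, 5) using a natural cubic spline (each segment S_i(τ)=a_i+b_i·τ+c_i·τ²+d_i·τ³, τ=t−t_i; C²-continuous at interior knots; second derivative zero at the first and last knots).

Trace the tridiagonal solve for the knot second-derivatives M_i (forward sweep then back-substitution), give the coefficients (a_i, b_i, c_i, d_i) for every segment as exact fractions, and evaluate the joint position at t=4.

  seg 0: a=-1 b=7/6 c=0 d=-1/18
  seg 1: a=1 b=-1/3 c=-1/2 d=1/12
S(4) = 1/4

Δ: Δ0=2/3, Δ1=-1
row 1: diag=10, rhs=-10; c'=1/5, d'=-1
back: M1=-1
M: M0=0, M1=-1, M2=0
seg 0: a=-1, c=M0/2=0, d=(M1−M0)/(6·3)=-1/18, b=Δ0−h0·(2M0+M1)/6=7/6
seg 1: a=1, c=M1/2=-1/2, d=(M2−M1)/(6·2)=1/12, b=Δ1−h1·(2M1+M2)/6=-1/3
t_q=4 → seg 1, τ=1; S=1+-1/3·τ+-1/2·τ²+1/12·τ³=1/4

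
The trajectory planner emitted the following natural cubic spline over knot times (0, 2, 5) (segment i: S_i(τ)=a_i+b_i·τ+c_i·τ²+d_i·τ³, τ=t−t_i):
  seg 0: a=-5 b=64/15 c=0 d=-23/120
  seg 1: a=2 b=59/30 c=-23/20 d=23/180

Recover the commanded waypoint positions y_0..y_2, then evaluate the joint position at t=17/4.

y_0 = S_0(0) = a_0 = -5
y_1 = S_1(0) = a_1 = 2
y_2 = S_1(3) = 1
t_q=17/4 is in segment 1 (τ=9/4); S_1(τ)=527/256

y_0=-5 y_1=2 y_2=1
S(17/4) = 527/256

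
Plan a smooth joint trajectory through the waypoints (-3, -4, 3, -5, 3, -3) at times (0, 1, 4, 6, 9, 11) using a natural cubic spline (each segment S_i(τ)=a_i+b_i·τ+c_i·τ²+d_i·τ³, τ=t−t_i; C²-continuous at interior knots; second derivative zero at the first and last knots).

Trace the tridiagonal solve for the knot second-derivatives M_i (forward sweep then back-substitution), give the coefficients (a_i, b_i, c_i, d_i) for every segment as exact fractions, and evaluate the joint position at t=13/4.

Δ: Δ0=-1, Δ1=7/3, Δ2=-4, Δ3=8/3, Δ4=-3
row 1: diag=8, rhs=20; c'=3/8, d'=5/2
row 2: denom=10−3·3/8=71/8; d'=(-38−3·5/2)/(71/8)=-364/71
row 3: denom=10−2·16/71=678/71; d'=(40−2·-364/71)/(678/71)=1784/339
row 4: denom=10−3·71/226=2047/226; d'=(-34−3·1784/339)/(2047/226)=-11252/2047
back: M4=-11252/2047
back: M3=1784/339−71/226·-11252/2047=42922/6141
back: M2=-364/71−16/71·42922/6141=-41156/6141
back: M1=5/2−3/8·-41156/6141=10262/2047
M: M0=0, M1=10262/2047, M2=-41156/6141, M3=42922/6141, M4=-11252/2047, M5=0
seg 0: a=-3, c=M0/2=0, d=(M1−M0)/(6·1)=5131/6141, b=Δ0−h0·(2M0+M1)/6=-11272/6141
seg 1: a=-4, c=M1/2=5131/2047, d=(M2−M1)/(6·3)=-35971/55269, b=Δ1−h1·(2M1+M2)/6=4121/6141
seg 2: a=3, c=M2/2=-20578/6141, d=(M3−M2)/(6·2)=4671/4094, b=Δ2−h2·(2M2+M3)/6=-11434/6141
seg 3: a=-5, c=M3/2=21461/6141, d=(M4−M3)/(6·3)=-38339/55269, b=Δ3−h3·(2M3+M4)/6=-9668/6141
seg 4: a=3, c=M4/2=-5626/2047, d=(M5−M4)/(6·2)=2813/6141, b=Δ4−h4·(2M4+M5)/6=4081/6141
t_q=13/4 → seg 1, τ=9/4; S=-4+4121/6141·τ+5131/2047·τ²+-35971/55269·τ³=365003/131008

  seg 0: a=-3 b=-11272/6141 c=0 d=5131/6141
  seg 1: a=-4 b=4121/6141 c=5131/2047 d=-35971/55269
  seg 2: a=3 b=-11434/6141 c=-20578/6141 d=4671/4094
  seg 3: a=-5 b=-9668/6141 c=21461/6141 d=-38339/55269
  seg 4: a=3 b=4081/6141 c=-5626/2047 d=2813/6141
S(13/4) = 365003/131008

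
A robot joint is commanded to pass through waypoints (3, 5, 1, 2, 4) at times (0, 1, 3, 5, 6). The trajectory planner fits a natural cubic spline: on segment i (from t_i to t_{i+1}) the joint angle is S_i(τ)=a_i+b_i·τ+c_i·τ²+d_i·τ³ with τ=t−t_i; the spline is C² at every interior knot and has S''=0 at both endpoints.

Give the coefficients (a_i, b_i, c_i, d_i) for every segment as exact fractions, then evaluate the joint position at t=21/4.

Δ: Δ0=2, Δ1=-2, Δ2=1/2, Δ3=2
row 1: diag=6, rhs=-24; c'=1/3, d'=-4
row 2: denom=8−2·1/3=22/3; d'=(15−2·-4)/(22/3)=69/22
row 3: denom=6−2·3/11=60/11; d'=(9−2·69/22)/(60/11)=1/2
back: M3=1/2
back: M2=69/22−3/11·1/2=3
back: M1=-4−1/3·3=-5
M: M0=0, M1=-5, M2=3, M3=1/2, M4=0
seg 0: a=3, c=M0/2=0, d=(M1−M0)/(6·1)=-5/6, b=Δ0−h0·(2M0+M1)/6=17/6
seg 1: a=5, c=M1/2=-5/2, d=(M2−M1)/(6·2)=2/3, b=Δ1−h1·(2M1+M2)/6=1/3
seg 2: a=1, c=M2/2=3/2, d=(M3−M2)/(6·2)=-5/24, b=Δ2−h2·(2M2+M3)/6=-5/3
seg 3: a=2, c=M3/2=1/4, d=(M4−M3)/(6·1)=-1/12, b=Δ3−h3·(2M3+M4)/6=11/6
t_q=21/4 → seg 3, τ=1/4; S=2+11/6·τ+1/4·τ²+-1/12·τ³=633/256

  seg 0: a=3 b=17/6 c=0 d=-5/6
  seg 1: a=5 b=1/3 c=-5/2 d=2/3
  seg 2: a=1 b=-5/3 c=3/2 d=-5/24
  seg 3: a=2 b=11/6 c=1/4 d=-1/12
S(21/4) = 633/256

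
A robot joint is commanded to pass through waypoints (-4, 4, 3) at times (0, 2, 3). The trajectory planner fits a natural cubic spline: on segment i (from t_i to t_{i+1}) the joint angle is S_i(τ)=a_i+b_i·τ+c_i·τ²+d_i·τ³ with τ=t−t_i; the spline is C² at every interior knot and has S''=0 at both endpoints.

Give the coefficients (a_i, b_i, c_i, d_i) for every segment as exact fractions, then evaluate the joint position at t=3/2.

Δ: Δ0=4, Δ1=-1
row 1: diag=6, rhs=-30; c'=1/6, d'=-5
back: M1=-5
M: M0=0, M1=-5, M2=0
seg 0: a=-4, c=M0/2=0, d=(M1−M0)/(6·2)=-5/12, b=Δ0−h0·(2M0+M1)/6=17/3
seg 1: a=4, c=M1/2=-5/2, d=(M2−M1)/(6·1)=5/6, b=Δ1−h1·(2M1+M2)/6=2/3
t_q=3/2 → seg 0, τ=3/2; S=-4+17/3·τ+0·τ²+-5/12·τ³=99/32

  seg 0: a=-4 b=17/3 c=0 d=-5/12
  seg 1: a=4 b=2/3 c=-5/2 d=5/6
S(3/2) = 99/32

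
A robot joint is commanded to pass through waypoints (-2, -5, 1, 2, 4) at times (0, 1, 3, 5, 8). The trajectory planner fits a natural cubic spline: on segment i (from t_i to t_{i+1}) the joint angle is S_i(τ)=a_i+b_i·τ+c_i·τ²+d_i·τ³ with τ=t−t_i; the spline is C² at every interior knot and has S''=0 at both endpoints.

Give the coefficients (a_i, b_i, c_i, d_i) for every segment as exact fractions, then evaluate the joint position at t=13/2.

  seg 0: a=-2 b=-329/78 c=0 d=95/78
  seg 1: a=-5 b=-22/39 c=95/26 d=-73/78
  seg 2: a=1 b=110/39 c=-51/26 d=125/312
  seg 3: a=2 b=-17/78 c=23/52 d=-23/468
S(13/2) = 1041/416

Δ: Δ0=-3, Δ1=3, Δ2=1/2, Δ3=2/3
row 1: diag=6, rhs=36; c'=1/3, d'=6
row 2: denom=8−2·1/3=22/3; d'=(-15−2·6)/(22/3)=-81/22
row 3: denom=10−2·3/11=104/11; d'=(1−2·-81/22)/(104/11)=23/26
back: M3=23/26
back: M2=-81/22−3/11·23/26=-51/13
back: M1=6−1/3·-51/13=95/13
M: M0=0, M1=95/13, M2=-51/13, M3=23/26, M4=0
seg 0: a=-2, c=M0/2=0, d=(M1−M0)/(6·1)=95/78, b=Δ0−h0·(2M0+M1)/6=-329/78
seg 1: a=-5, c=M1/2=95/26, d=(M2−M1)/(6·2)=-73/78, b=Δ1−h1·(2M1+M2)/6=-22/39
seg 2: a=1, c=M2/2=-51/26, d=(M3−M2)/(6·2)=125/312, b=Δ2−h2·(2M2+M3)/6=110/39
seg 3: a=2, c=M3/2=23/52, d=(M4−M3)/(6·3)=-23/468, b=Δ3−h3·(2M3+M4)/6=-17/78
t_q=13/2 → seg 3, τ=3/2; S=2+-17/78·τ+23/52·τ²+-23/468·τ³=1041/416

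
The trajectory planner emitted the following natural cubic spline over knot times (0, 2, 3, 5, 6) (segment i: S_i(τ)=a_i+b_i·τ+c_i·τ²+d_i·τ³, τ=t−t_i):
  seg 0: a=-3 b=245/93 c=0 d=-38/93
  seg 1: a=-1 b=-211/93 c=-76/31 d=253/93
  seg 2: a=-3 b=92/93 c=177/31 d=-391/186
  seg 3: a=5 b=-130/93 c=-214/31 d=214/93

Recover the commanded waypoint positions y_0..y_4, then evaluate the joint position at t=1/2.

y_0=-3 y_1=-1 y_2=-3 y_3=5 y_4=-1
S(1/2) = -215/124

y_0 = S_0(0) = a_0 = -3
y_1 = S_1(0) = a_1 = -1
y_2 = S_2(0) = a_2 = -3
y_3 = S_3(0) = a_3 = 5
y_4 = S_3(1) = -1
t_q=1/2 is in segment 0 (τ=1/2); S_0(τ)=-215/124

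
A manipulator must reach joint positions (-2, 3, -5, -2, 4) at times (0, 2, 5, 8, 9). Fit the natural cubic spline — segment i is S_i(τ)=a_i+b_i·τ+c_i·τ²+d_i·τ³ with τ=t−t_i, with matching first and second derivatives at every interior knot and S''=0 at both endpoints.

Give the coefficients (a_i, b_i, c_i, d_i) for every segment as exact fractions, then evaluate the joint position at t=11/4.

  seg 0: a=-2 b=1490/399 c=0 d=-985/3192
  seg 1: a=3 b=25/798 c=-985/532 d=4559/14364
  seg 2: a=-5 b=-4003/1596 c=401/399 d=787/14364
  seg 3: a=-2 b=3991/798 c=797/532 d=-797/1596
S(11/4) = 72043/34048

Δ: Δ0=5/2, Δ1=-8/3, Δ2=1, Δ3=6
row 1: diag=10, rhs=-31; c'=3/10, d'=-31/10
row 2: denom=12−3·3/10=111/10; d'=(22−3·-31/10)/(111/10)=313/111
row 3: denom=8−3·10/37=266/37; d'=(30−3·313/111)/(266/37)=797/266
back: M3=797/266
back: M2=313/111−10/37·797/266=802/399
back: M1=-31/10−3/10·802/399=-985/266
M: M0=0, M1=-985/266, M2=802/399, M3=797/266, M4=0
seg 0: a=-2, c=M0/2=0, d=(M1−M0)/(6·2)=-985/3192, b=Δ0−h0·(2M0+M1)/6=1490/399
seg 1: a=3, c=M1/2=-985/532, d=(M2−M1)/(6·3)=4559/14364, b=Δ1−h1·(2M1+M2)/6=25/798
seg 2: a=-5, c=M2/2=401/399, d=(M3−M2)/(6·3)=787/14364, b=Δ2−h2·(2M2+M3)/6=-4003/1596
seg 3: a=-2, c=M3/2=797/532, d=(M4−M3)/(6·1)=-797/1596, b=Δ3−h3·(2M3+M4)/6=3991/798
t_q=11/4 → seg 1, τ=3/4; S=3+25/798·τ+-985/532·τ²+4559/14364·τ³=72043/34048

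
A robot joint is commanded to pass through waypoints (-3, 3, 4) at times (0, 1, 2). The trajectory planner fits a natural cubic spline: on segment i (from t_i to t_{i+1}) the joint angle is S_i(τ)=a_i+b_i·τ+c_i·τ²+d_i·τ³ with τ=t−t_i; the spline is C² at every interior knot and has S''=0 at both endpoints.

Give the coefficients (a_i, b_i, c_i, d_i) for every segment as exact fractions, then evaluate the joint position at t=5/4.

  seg 0: a=-3 b=29/4 c=0 d=-5/4
  seg 1: a=3 b=7/2 c=-15/4 d=5/4
S(5/4) = 937/256

Δ: Δ0=6, Δ1=1
row 1: diag=4, rhs=-30; c'=1/4, d'=-15/2
back: M1=-15/2
M: M0=0, M1=-15/2, M2=0
seg 0: a=-3, c=M0/2=0, d=(M1−M0)/(6·1)=-5/4, b=Δ0−h0·(2M0+M1)/6=29/4
seg 1: a=3, c=M1/2=-15/4, d=(M2−M1)/(6·1)=5/4, b=Δ1−h1·(2M1+M2)/6=7/2
t_q=5/4 → seg 1, τ=1/4; S=3+7/2·τ+-15/4·τ²+5/4·τ³=937/256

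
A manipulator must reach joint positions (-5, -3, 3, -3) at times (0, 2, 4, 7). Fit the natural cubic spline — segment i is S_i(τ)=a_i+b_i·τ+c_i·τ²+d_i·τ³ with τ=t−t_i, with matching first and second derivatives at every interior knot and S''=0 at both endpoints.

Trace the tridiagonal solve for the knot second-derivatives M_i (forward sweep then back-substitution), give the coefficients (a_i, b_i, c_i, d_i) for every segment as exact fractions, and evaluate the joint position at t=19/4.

  seg 0: a=-5 b=4/19 c=0 d=15/76
  seg 1: a=-3 b=49/19 c=45/38 d=-37/76
  seg 2: a=3 b=28/19 c=-33/19 d=11/57
S(19/4) = 3903/1216

Δ: Δ0=1, Δ1=3, Δ2=-2
row 1: diag=8, rhs=12; c'=1/4, d'=3/2
row 2: denom=10−2·1/4=19/2; d'=(-30−2·3/2)/(19/2)=-66/19
back: M2=-66/19
back: M1=3/2−1/4·-66/19=45/19
M: M0=0, M1=45/19, M2=-66/19, M3=0
seg 0: a=-5, c=M0/2=0, d=(M1−M0)/(6·2)=15/76, b=Δ0−h0·(2M0+M1)/6=4/19
seg 1: a=-3, c=M1/2=45/38, d=(M2−M1)/(6·2)=-37/76, b=Δ1−h1·(2M1+M2)/6=49/19
seg 2: a=3, c=M2/2=-33/19, d=(M3−M2)/(6·3)=11/57, b=Δ2−h2·(2M2+M3)/6=28/19
t_q=19/4 → seg 2, τ=3/4; S=3+28/19·τ+-33/19·τ²+11/57·τ³=3903/1216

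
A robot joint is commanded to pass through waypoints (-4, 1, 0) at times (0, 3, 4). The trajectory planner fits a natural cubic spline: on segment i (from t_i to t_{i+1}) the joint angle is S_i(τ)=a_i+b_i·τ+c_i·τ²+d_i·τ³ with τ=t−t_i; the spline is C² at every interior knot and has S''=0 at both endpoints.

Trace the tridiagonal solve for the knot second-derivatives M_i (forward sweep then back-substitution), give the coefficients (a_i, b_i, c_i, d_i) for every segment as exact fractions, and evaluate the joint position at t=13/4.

  seg 0: a=-4 b=8/3 c=0 d=-1/9
  seg 1: a=1 b=-1/3 c=-1 d=1/3
S(13/4) = 55/64

Δ: Δ0=5/3, Δ1=-1
row 1: diag=8, rhs=-16; c'=1/8, d'=-2
back: M1=-2
M: M0=0, M1=-2, M2=0
seg 0: a=-4, c=M0/2=0, d=(M1−M0)/(6·3)=-1/9, b=Δ0−h0·(2M0+M1)/6=8/3
seg 1: a=1, c=M1/2=-1, d=(M2−M1)/(6·1)=1/3, b=Δ1−h1·(2M1+M2)/6=-1/3
t_q=13/4 → seg 1, τ=1/4; S=1+-1/3·τ+-1·τ²+1/3·τ³=55/64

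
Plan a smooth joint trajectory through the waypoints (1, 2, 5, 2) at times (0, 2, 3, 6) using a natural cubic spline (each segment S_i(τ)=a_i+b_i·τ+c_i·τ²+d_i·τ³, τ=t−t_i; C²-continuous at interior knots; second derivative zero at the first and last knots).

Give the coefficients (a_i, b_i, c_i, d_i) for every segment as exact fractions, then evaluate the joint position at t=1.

Δ: Δ0=1/2, Δ1=3, Δ2=-1
row 1: diag=6, rhs=15; c'=1/6, d'=5/2
row 2: denom=8−1·1/6=47/6; d'=(-24−1·5/2)/(47/6)=-159/47
back: M2=-159/47
back: M1=5/2−1/6·-159/47=144/47
M: M0=0, M1=144/47, M2=-159/47, M3=0
seg 0: a=1, c=M0/2=0, d=(M1−M0)/(6·2)=12/47, b=Δ0−h0·(2M0+M1)/6=-49/94
seg 1: a=2, c=M1/2=72/47, d=(M2−M1)/(6·1)=-101/94, b=Δ1−h1·(2M1+M2)/6=239/94
seg 2: a=5, c=M2/2=-159/94, d=(M3−M2)/(6·3)=53/282, b=Δ2−h2·(2M2+M3)/6=112/47
t_q=1 → seg 0, τ=1; S=1+-49/94·τ+0·τ²+12/47·τ³=69/94

  seg 0: a=1 b=-49/94 c=0 d=12/47
  seg 1: a=2 b=239/94 c=72/47 d=-101/94
  seg 2: a=5 b=112/47 c=-159/94 d=53/282
S(1) = 69/94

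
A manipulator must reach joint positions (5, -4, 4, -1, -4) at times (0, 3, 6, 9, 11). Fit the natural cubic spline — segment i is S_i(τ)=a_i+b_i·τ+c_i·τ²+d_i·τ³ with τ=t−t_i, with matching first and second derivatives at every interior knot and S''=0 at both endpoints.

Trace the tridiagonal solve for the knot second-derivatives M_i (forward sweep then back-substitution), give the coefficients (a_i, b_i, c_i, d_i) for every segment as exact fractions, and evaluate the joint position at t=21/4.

Δ: Δ0=-3, Δ1=8/3, Δ2=-5/3, Δ3=-3/2
row 1: diag=12, rhs=34; c'=1/4, d'=17/6
row 2: denom=12−3·1/4=45/4; d'=(-26−3·17/6)/(45/4)=-46/15
row 3: denom=10−3·4/15=46/5; d'=(1−3·-46/15)/(46/5)=51/46
back: M3=51/46
back: M2=-46/15−4/15·51/46=-232/69
back: M1=17/6−1/4·-232/69=169/46
M: M0=0, M1=169/46, M2=-232/69, M3=51/46, M4=0
seg 0: a=5, c=M0/2=0, d=(M1−M0)/(6·3)=169/828, b=Δ0−h0·(2M0+M1)/6=-445/92
seg 1: a=-4, c=M1/2=169/92, d=(M2−M1)/(6·3)=-971/2484, b=Δ1−h1·(2M1+M2)/6=31/46
seg 2: a=4, c=M2/2=-116/69, d=(M3−M2)/(6·3)=617/2484, b=Δ2−h2·(2M2+M3)/6=105/92
seg 3: a=-1, c=M3/2=51/92, d=(M4−M3)/(6·2)=-17/184, b=Δ3−h3·(2M3+M4)/6=-103/46
t_q=21/4 → seg 1, τ=9/4; S=-4+31/46·τ+169/92·τ²+-971/2484·τ³=605/256

  seg 0: a=5 b=-445/92 c=0 d=169/828
  seg 1: a=-4 b=31/46 c=169/92 d=-971/2484
  seg 2: a=4 b=105/92 c=-116/69 d=617/2484
  seg 3: a=-1 b=-103/46 c=51/92 d=-17/184
S(21/4) = 605/256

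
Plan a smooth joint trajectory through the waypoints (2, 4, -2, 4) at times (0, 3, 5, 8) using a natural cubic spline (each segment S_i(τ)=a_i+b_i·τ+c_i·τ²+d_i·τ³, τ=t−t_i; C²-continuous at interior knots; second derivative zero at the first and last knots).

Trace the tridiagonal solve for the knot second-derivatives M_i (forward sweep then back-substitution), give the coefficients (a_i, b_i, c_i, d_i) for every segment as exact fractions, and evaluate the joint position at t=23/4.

  seg 0: a=2 b=17/8 c=0 d=-35/216
  seg 1: a=4 b=-9/4 c=-35/24 d=13/24
  seg 2: a=-2 b=-19/12 c=43/24 d=-43/216
S(23/4) = -1159/512

Δ: Δ0=2/3, Δ1=-3, Δ2=2
row 1: diag=10, rhs=-22; c'=1/5, d'=-11/5
row 2: denom=10−2·1/5=48/5; d'=(30−2·-11/5)/(48/5)=43/12
back: M2=43/12
back: M1=-11/5−1/5·43/12=-35/12
M: M0=0, M1=-35/12, M2=43/12, M3=0
seg 0: a=2, c=M0/2=0, d=(M1−M0)/(6·3)=-35/216, b=Δ0−h0·(2M0+M1)/6=17/8
seg 1: a=4, c=M1/2=-35/24, d=(M2−M1)/(6·2)=13/24, b=Δ1−h1·(2M1+M2)/6=-9/4
seg 2: a=-2, c=M2/2=43/24, d=(M3−M2)/(6·3)=-43/216, b=Δ2−h2·(2M2+M3)/6=-19/12
t_q=23/4 → seg 2, τ=3/4; S=-2+-19/12·τ+43/24·τ²+-43/216·τ³=-1159/512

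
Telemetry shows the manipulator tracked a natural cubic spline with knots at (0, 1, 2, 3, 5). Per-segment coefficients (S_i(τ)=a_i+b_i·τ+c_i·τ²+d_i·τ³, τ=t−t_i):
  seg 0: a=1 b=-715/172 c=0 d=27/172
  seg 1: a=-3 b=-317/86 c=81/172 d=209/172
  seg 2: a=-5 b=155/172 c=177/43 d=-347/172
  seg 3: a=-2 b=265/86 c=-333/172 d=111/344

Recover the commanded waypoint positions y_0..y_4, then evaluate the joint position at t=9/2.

y_0 = S_0(0) = a_0 = 1
y_1 = S_1(0) = a_1 = -3
y_2 = S_2(0) = a_2 = -5
y_3 = S_3(0) = a_3 = -2
y_4 = S_3(2) = -1
t_q=9/2 is in segment 3 (τ=3/2); S_3(τ)=-1775/2752

y_0=1 y_1=-3 y_2=-5 y_3=-2 y_4=-1
S(9/2) = -1775/2752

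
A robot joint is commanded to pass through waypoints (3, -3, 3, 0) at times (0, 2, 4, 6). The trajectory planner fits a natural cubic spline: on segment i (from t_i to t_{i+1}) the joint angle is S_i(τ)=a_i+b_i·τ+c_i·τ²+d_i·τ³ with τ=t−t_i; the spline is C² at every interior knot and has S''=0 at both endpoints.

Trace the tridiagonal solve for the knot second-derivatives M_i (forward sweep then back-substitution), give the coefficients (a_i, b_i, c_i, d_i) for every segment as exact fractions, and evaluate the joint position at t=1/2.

  seg 0: a=3 b=-49/10 c=0 d=19/40
  seg 1: a=-3 b=4/5 c=57/20 d=-7/8
  seg 2: a=3 b=17/10 c=-12/5 d=2/5
S(1/2) = 39/64

Δ: Δ0=-3, Δ1=3, Δ2=-3/2
row 1: diag=8, rhs=36; c'=1/4, d'=9/2
row 2: denom=8−2·1/4=15/2; d'=(-27−2·9/2)/(15/2)=-24/5
back: M2=-24/5
back: M1=9/2−1/4·-24/5=57/10
M: M0=0, M1=57/10, M2=-24/5, M3=0
seg 0: a=3, c=M0/2=0, d=(M1−M0)/(6·2)=19/40, b=Δ0−h0·(2M0+M1)/6=-49/10
seg 1: a=-3, c=M1/2=57/20, d=(M2−M1)/(6·2)=-7/8, b=Δ1−h1·(2M1+M2)/6=4/5
seg 2: a=3, c=M2/2=-12/5, d=(M3−M2)/(6·2)=2/5, b=Δ2−h2·(2M2+M3)/6=17/10
t_q=1/2 → seg 0, τ=1/2; S=3+-49/10·τ+0·τ²+19/40·τ³=39/64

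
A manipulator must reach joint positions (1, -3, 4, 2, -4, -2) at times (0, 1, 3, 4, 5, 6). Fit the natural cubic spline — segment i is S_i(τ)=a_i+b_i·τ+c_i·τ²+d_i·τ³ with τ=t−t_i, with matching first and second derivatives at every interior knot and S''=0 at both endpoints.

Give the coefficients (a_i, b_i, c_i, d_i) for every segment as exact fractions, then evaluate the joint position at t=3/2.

  seg 0: a=1 b=-431/76 c=0 d=127/76
  seg 1: a=-3 b=-25/38 c=381/76 d=-223/152
  seg 2: a=4 b=34/19 c=-72/19 d=0
  seg 3: a=2 b=-110/19 c=-72/19 d=68/19
  seg 4: a=-4 b=-50/19 c=132/19 d=-44/19
S(3/2) = -2747/1216

Δ: Δ0=-4, Δ1=7/2, Δ2=-2, Δ3=-6, Δ4=2
row 1: diag=6, rhs=45; c'=1/3, d'=15/2
row 2: denom=6−2·1/3=16/3; d'=(-33−2·15/2)/(16/3)=-9
row 3: denom=4−1·3/16=61/16; d'=(-24−1·-9)/(61/16)=-240/61
row 4: denom=4−1·16/61=228/61; d'=(48−1·-240/61)/(228/61)=264/19
back: M4=264/19
back: M3=-240/61−16/61·264/19=-144/19
back: M2=-9−3/16·-144/19=-144/19
back: M1=15/2−1/3·-144/19=381/38
M: M0=0, M1=381/38, M2=-144/19, M3=-144/19, M4=264/19, M5=0
seg 0: a=1, c=M0/2=0, d=(M1−M0)/(6·1)=127/76, b=Δ0−h0·(2M0+M1)/6=-431/76
seg 1: a=-3, c=M1/2=381/76, d=(M2−M1)/(6·2)=-223/152, b=Δ1−h1·(2M1+M2)/6=-25/38
seg 2: a=4, c=M2/2=-72/19, d=(M3−M2)/(6·1)=0, b=Δ2−h2·(2M2+M3)/6=34/19
seg 3: a=2, c=M3/2=-72/19, d=(M4−M3)/(6·1)=68/19, b=Δ3−h3·(2M3+M4)/6=-110/19
seg 4: a=-4, c=M4/2=132/19, d=(M5−M4)/(6·1)=-44/19, b=Δ4−h4·(2M4+M5)/6=-50/19
t_q=3/2 → seg 1, τ=1/2; S=-3+-25/38·τ+381/76·τ²+-223/152·τ³=-2747/1216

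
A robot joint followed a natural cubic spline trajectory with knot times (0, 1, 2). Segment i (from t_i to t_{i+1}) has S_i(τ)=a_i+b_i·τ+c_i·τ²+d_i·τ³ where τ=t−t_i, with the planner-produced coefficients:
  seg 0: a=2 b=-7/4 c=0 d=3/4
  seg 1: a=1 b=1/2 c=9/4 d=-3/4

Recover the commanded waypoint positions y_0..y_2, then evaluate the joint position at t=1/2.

y_0=2 y_1=1 y_2=3
S(1/2) = 39/32

y_0 = S_0(0) = a_0 = 2
y_1 = S_1(0) = a_1 = 1
y_2 = S_1(1) = 3
t_q=1/2 is in segment 0 (τ=1/2); S_0(τ)=39/32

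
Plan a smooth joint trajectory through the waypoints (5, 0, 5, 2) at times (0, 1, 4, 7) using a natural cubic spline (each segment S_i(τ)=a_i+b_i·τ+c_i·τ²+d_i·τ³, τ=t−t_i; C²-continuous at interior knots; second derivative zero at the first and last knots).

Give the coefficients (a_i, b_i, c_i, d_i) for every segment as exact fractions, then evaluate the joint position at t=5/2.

  seg 0: a=5 b=-523/87 c=0 d=88/87
  seg 1: a=0 b=-259/87 c=88/29 d=-388/783
  seg 2: a=5 b=161/87 c=-124/87 d=124/783
S(5/2) = 20/29

Δ: Δ0=-5, Δ1=5/3, Δ2=-1
row 1: diag=8, rhs=40; c'=3/8, d'=5
row 2: denom=12−3·3/8=87/8; d'=(-16−3·5)/(87/8)=-248/87
back: M2=-248/87
back: M1=5−3/8·-248/87=176/29
M: M0=0, M1=176/29, M2=-248/87, M3=0
seg 0: a=5, c=M0/2=0, d=(M1−M0)/(6·1)=88/87, b=Δ0−h0·(2M0+M1)/6=-523/87
seg 1: a=0, c=M1/2=88/29, d=(M2−M1)/(6·3)=-388/783, b=Δ1−h1·(2M1+M2)/6=-259/87
seg 2: a=5, c=M2/2=-124/87, d=(M3−M2)/(6·3)=124/783, b=Δ2−h2·(2M2+M3)/6=161/87
t_q=5/2 → seg 1, τ=3/2; S=0+-259/87·τ+88/29·τ²+-388/783·τ³=20/29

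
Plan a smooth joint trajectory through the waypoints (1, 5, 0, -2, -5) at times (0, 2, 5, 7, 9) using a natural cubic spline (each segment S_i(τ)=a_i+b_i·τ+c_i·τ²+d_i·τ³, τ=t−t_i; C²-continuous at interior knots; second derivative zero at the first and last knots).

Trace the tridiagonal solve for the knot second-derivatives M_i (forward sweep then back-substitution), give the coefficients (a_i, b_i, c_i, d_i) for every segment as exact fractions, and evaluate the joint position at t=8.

  seg 0: a=1 b=2957/1032 c=0 d=-893/4128
  seg 1: a=5 b=139/516 c=-893/688 d=449/2064
  seg 2: a=0 b=-3395/2064 c=227/344 d=-1393/8256
  seg 3: a=-2 b=-1063/1032 c=-485/1376 d=485/8256
S(8) = -9147/2752

Δ: Δ0=2, Δ1=-5/3, Δ2=-1, Δ3=-3/2
row 1: diag=10, rhs=-22; c'=3/10, d'=-11/5
row 2: denom=10−3·3/10=91/10; d'=(4−3·-11/5)/(91/10)=106/91
row 3: denom=8−2·20/91=688/91; d'=(-3−2·106/91)/(688/91)=-485/688
back: M3=-485/688
back: M2=106/91−20/91·-485/688=227/172
back: M1=-11/5−3/10·227/172=-893/344
M: M0=0, M1=-893/344, M2=227/172, M3=-485/688, M4=0
seg 0: a=1, c=M0/2=0, d=(M1−M0)/(6·2)=-893/4128, b=Δ0−h0·(2M0+M1)/6=2957/1032
seg 1: a=5, c=M1/2=-893/688, d=(M2−M1)/(6·3)=449/2064, b=Δ1−h1·(2M1+M2)/6=139/516
seg 2: a=0, c=M2/2=227/344, d=(M3−M2)/(6·2)=-1393/8256, b=Δ2−h2·(2M2+M3)/6=-3395/2064
seg 3: a=-2, c=M3/2=-485/1376, d=(M4−M3)/(6·2)=485/8256, b=Δ3−h3·(2M3+M4)/6=-1063/1032
t_q=8 → seg 3, τ=1; S=-2+-1063/1032·τ+-485/1376·τ²+485/8256·τ³=-9147/2752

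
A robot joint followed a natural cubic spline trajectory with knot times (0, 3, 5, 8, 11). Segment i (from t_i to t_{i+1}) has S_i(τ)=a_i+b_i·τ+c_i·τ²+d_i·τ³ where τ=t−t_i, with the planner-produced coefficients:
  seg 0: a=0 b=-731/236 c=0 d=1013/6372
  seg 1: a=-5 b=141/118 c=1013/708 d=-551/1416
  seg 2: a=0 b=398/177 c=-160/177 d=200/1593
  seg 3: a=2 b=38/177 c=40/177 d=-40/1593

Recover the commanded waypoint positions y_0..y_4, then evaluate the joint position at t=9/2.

y_0 = S_0(0) = a_0 = 0
y_1 = S_1(0) = a_1 = -5
y_2 = S_2(0) = a_2 = 0
y_3 = S_3(0) = a_3 = 2
y_4 = S_3(3) = 4
t_q=9/2 is in segment 1 (τ=3/2); S_1(τ)=-4915/3776

y_0=0 y_1=-5 y_2=0 y_3=2 y_4=4
S(9/2) = -4915/3776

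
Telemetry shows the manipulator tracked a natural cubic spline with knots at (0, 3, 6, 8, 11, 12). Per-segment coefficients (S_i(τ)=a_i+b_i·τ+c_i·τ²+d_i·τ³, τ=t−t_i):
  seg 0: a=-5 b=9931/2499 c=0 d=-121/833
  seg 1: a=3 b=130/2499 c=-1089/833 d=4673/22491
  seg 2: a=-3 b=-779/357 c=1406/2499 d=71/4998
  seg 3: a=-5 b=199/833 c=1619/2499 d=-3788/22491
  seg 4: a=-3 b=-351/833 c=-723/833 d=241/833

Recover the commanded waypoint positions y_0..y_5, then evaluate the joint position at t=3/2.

y_0 = S_0(0) = a_0 = -5
y_1 = S_1(0) = a_1 = 3
y_2 = S_2(0) = a_2 = -3
y_3 = S_3(0) = a_3 = -5
y_4 = S_4(0) = a_4 = -3
y_5 = S_4(1) = -4
t_q=3/2 is in segment 0 (τ=3/2); S_0(τ)=3137/6664

y_0=-5 y_1=3 y_2=-3 y_3=-5 y_4=-3 y_5=-4
S(3/2) = 3137/6664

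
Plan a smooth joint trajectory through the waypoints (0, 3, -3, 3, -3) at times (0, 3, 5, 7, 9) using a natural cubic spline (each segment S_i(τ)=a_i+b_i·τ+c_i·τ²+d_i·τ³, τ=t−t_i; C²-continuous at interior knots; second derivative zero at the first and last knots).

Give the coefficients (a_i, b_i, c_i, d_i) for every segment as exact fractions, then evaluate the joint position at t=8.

  seg 0: a=0 b=206/71 c=0 d=-15/71
  seg 1: a=3 b=-199/71 c=-135/71 d=64/71
  seg 2: a=-3 b=29/71 c=249/71 d=-157/142
  seg 3: a=3 b=83/71 c=-222/71 d=37/71
S(8) = 111/71

Δ: Δ0=1, Δ1=-3, Δ2=3, Δ3=-3
row 1: diag=10, rhs=-24; c'=1/5, d'=-12/5
row 2: denom=8−2·1/5=38/5; d'=(36−2·-12/5)/(38/5)=102/19
row 3: denom=8−2·5/19=142/19; d'=(-36−2·102/19)/(142/19)=-444/71
back: M3=-444/71
back: M2=102/19−5/19·-444/71=498/71
back: M1=-12/5−1/5·498/71=-270/71
M: M0=0, M1=-270/71, M2=498/71, M3=-444/71, M4=0
seg 0: a=0, c=M0/2=0, d=(M1−M0)/(6·3)=-15/71, b=Δ0−h0·(2M0+M1)/6=206/71
seg 1: a=3, c=M1/2=-135/71, d=(M2−M1)/(6·2)=64/71, b=Δ1−h1·(2M1+M2)/6=-199/71
seg 2: a=-3, c=M2/2=249/71, d=(M3−M2)/(6·2)=-157/142, b=Δ2−h2·(2M2+M3)/6=29/71
seg 3: a=3, c=M3/2=-222/71, d=(M4−M3)/(6·2)=37/71, b=Δ3−h3·(2M3+M4)/6=83/71
t_q=8 → seg 3, τ=1; S=3+83/71·τ+-222/71·τ²+37/71·τ³=111/71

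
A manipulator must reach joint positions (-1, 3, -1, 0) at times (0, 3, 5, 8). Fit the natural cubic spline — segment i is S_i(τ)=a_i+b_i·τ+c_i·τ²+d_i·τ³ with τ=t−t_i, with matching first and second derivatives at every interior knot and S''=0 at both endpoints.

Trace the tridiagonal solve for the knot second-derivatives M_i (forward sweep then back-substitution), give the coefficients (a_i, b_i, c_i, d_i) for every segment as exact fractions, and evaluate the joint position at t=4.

  seg 0: a=-1 b=121/48 c=0 d=-19/144
  seg 1: a=3 b=-25/24 c=-19/16 d=17/48
  seg 2: a=-1 b=-37/24 c=15/16 d=-5/48
S(4) = 9/8

Δ: Δ0=4/3, Δ1=-2, Δ2=1/3
row 1: diag=10, rhs=-20; c'=1/5, d'=-2
row 2: denom=10−2·1/5=48/5; d'=(14−2·-2)/(48/5)=15/8
back: M2=15/8
back: M1=-2−1/5·15/8=-19/8
M: M0=0, M1=-19/8, M2=15/8, M3=0
seg 0: a=-1, c=M0/2=0, d=(M1−M0)/(6·3)=-19/144, b=Δ0−h0·(2M0+M1)/6=121/48
seg 1: a=3, c=M1/2=-19/16, d=(M2−M1)/(6·2)=17/48, b=Δ1−h1·(2M1+M2)/6=-25/24
seg 2: a=-1, c=M2/2=15/16, d=(M3−M2)/(6·3)=-5/48, b=Δ2−h2·(2M2+M3)/6=-37/24
t_q=4 → seg 1, τ=1; S=3+-25/24·τ+-19/16·τ²+17/48·τ³=9/8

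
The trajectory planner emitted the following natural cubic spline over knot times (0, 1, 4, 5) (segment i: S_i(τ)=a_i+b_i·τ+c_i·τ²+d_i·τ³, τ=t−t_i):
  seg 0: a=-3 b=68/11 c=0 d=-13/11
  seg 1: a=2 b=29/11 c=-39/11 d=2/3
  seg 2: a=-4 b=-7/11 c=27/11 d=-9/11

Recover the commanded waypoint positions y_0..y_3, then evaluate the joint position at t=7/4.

y_0 = S_0(0) = a_0 = -3
y_1 = S_1(0) = a_1 = 2
y_2 = S_2(0) = a_2 = -4
y_3 = S_2(1) = -3
t_q=7/4 is in segment 1 (τ=3/4); S_1(τ)=797/352

y_0=-3 y_1=2 y_2=-4 y_3=-3
S(7/4) = 797/352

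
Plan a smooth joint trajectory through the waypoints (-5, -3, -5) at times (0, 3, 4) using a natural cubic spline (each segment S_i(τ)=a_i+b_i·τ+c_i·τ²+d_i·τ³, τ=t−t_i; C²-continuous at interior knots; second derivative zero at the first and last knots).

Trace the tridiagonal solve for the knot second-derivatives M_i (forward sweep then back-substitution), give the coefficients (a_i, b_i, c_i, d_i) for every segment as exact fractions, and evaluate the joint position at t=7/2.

  seg 0: a=-5 b=5/3 c=0 d=-1/9
  seg 1: a=-3 b=-4/3 c=-1 d=1/3
S(7/2) = -31/8

Δ: Δ0=2/3, Δ1=-2
row 1: diag=8, rhs=-16; c'=1/8, d'=-2
back: M1=-2
M: M0=0, M1=-2, M2=0
seg 0: a=-5, c=M0/2=0, d=(M1−M0)/(6·3)=-1/9, b=Δ0−h0·(2M0+M1)/6=5/3
seg 1: a=-3, c=M1/2=-1, d=(M2−M1)/(6·1)=1/3, b=Δ1−h1·(2M1+M2)/6=-4/3
t_q=7/2 → seg 1, τ=1/2; S=-3+-4/3·τ+-1·τ²+1/3·τ³=-31/8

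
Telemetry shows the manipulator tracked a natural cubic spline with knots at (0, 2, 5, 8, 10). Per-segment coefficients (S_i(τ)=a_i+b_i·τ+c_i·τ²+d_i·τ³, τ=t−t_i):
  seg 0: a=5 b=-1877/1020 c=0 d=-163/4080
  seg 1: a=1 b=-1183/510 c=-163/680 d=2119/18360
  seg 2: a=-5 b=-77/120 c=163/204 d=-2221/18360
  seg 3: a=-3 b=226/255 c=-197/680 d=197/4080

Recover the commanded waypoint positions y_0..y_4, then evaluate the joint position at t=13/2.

y_0=5 y_1=1 y_2=-5 y_3=-3 y_4=-2
S(13/2) = -24877/5440

y_0 = S_0(0) = a_0 = 5
y_1 = S_1(0) = a_1 = 1
y_2 = S_2(0) = a_2 = -5
y_3 = S_3(0) = a_3 = -3
y_4 = S_3(2) = -2
t_q=13/2 is in segment 2 (τ=3/2); S_2(τ)=-24877/5440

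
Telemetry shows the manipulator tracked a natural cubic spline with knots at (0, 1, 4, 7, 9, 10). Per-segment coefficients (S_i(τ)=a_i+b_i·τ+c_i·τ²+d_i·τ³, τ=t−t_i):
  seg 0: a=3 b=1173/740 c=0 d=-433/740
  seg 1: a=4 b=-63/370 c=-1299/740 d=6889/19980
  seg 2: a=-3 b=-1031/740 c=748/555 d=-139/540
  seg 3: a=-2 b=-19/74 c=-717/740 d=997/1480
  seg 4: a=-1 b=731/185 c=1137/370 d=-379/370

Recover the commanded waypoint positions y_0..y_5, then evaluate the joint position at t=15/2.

y_0=3 y_1=4 y_2=-3 y_3=-2 y_4=-1 y_5=5
S(15/2) = -27071/11840

y_0 = S_0(0) = a_0 = 3
y_1 = S_1(0) = a_1 = 4
y_2 = S_2(0) = a_2 = -3
y_3 = S_3(0) = a_3 = -2
y_4 = S_4(0) = a_4 = -1
y_5 = S_4(1) = 5
t_q=15/2 is in segment 3 (τ=1/2); S_3(τ)=-27071/11840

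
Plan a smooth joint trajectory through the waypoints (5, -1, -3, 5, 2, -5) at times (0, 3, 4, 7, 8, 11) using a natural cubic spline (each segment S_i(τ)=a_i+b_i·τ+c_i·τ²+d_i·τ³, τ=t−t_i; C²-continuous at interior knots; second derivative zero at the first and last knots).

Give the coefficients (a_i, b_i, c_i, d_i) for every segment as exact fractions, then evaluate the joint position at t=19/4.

Δ: Δ0=-2, Δ1=-2, Δ2=8/3, Δ3=-3, Δ4=-7/3
row 1: diag=8, rhs=0; c'=1/8, d'=0
row 2: denom=8−1·1/8=63/8; d'=(28−1·0)/(63/8)=32/9
row 3: denom=8−3·8/21=48/7; d'=(-34−3·32/9)/(48/7)=-469/72
row 4: denom=8−1·7/48=377/48; d'=(4−1·-469/72)/(377/48)=1514/1131
back: M4=1514/1131
back: M3=-469/72−7/48·1514/1131=-7588/1131
back: M2=32/9−8/21·-7588/1131=2304/377
back: M1=0−1/8·2304/377=-288/377
M: M0=0, M1=-288/377, M2=2304/377, M3=-7588/1131, M4=1514/1131, M5=0
seg 0: a=5, c=M0/2=0, d=(M1−M0)/(6·3)=-16/377, b=Δ0−h0·(2M0+M1)/6=-610/377
seg 1: a=-1, c=M1/2=-144/377, d=(M2−M1)/(6·1)=432/377, b=Δ1−h1·(2M1+M2)/6=-1042/377
seg 2: a=-3, c=M2/2=1152/377, d=(M3−M2)/(6·3)=-250/351, b=Δ2−h2·(2M2+M3)/6=-34/377
seg 3: a=5, c=M3/2=-3794/1131, d=(M4−M3)/(6·1)=1517/1131, b=Δ3−h3·(2M3+M4)/6=-372/377
seg 4: a=2, c=M4/2=757/1131, d=(M5−M4)/(6·3)=-757/10179, b=Δ4−h4·(2M4+M5)/6=-4153/1131
t_q=19/4 → seg 2, τ=3/4; S=-3+-34/377·τ+1152/377·τ²+-250/351·τ³=-19897/12064

  seg 0: a=5 b=-610/377 c=0 d=-16/377
  seg 1: a=-1 b=-1042/377 c=-144/377 d=432/377
  seg 2: a=-3 b=-34/377 c=1152/377 d=-250/351
  seg 3: a=5 b=-372/377 c=-3794/1131 d=1517/1131
  seg 4: a=2 b=-4153/1131 c=757/1131 d=-757/10179
S(19/4) = -19897/12064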